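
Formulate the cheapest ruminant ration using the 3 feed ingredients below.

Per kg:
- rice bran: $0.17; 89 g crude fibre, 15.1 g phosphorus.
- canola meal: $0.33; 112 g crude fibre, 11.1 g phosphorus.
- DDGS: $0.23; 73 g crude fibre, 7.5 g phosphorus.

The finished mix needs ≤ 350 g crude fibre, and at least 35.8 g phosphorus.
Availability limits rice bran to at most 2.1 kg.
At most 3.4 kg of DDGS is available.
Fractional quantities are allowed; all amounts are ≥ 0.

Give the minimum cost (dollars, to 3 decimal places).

Let x1 = kg of rice bran, x2 = kg of canola meal, x3 = kg of DDGS.
Minimise 0.17x1 + 0.33x2 + 0.23x3 subject to:
  89x1 + 112x2 + 73x3 ≤ 350   (crude fibre)
  15.1x1 + 11.1x2 + 7.5x3 ≥ 35.8   (phosphorus)
  x1 ≤ 2.1
  x3 ≤ 3.4
  x1, x2, x3 ≥ 0.
At the optimum only rice bran, canola meal are positive (DDGS = 0). Binding constraints: phosphorus and the rice bran cap.
So rice bran = 2.1 kg, canola meal = 0.3685 kg.
Total cost: 0.17·2.1 + 0.33·0.3685 = 0.47861.

$0.479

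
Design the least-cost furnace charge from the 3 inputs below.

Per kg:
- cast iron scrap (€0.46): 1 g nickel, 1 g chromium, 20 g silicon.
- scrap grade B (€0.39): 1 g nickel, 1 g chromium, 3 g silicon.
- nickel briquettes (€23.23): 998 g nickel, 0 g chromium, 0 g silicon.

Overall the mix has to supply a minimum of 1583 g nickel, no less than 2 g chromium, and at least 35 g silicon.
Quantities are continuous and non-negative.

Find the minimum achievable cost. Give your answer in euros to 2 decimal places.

Let x1 = kg of cast iron scrap, x2 = kg of scrap grade B, x3 = kg of nickel briquettes.
Minimise 0.46x1 + 0.39x2 + 23.23x3 subject to:
  1x1 + 1x2 + 998x3 ≥ 1583   (nickel)
  1x1 + 1x2 ≥ 2   (chromium)
  20x1 + 3x2 ≥ 35   (silicon)
  x1, x2, x3 ≥ 0.
The optimal mix uses every input. Binding constraints: nickel, chromium, silicon.
Solving gives x1 = 1.706, x2 = 0.2941, x3 = 1.584.
Hence cost = 0.46·1.706 + 0.39·0.2941 + 23.23·1.584 = €37.6958.

€37.70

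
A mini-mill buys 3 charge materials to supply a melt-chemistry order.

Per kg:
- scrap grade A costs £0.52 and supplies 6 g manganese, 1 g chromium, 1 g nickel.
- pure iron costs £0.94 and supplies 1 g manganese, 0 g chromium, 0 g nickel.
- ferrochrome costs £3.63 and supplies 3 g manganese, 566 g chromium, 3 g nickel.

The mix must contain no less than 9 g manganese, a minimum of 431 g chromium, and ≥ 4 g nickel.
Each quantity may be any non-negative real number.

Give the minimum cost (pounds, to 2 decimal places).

Let x1 = kg of scrap grade A, x2 = kg of pure iron, x3 = kg of ferrochrome.
Minimize 0.52x1 + 0.94x2 + 3.63x3 with:
  6x1 + 1x2 + 3x3 ≥ 9   (manganese)
  1x1 + 566x3 ≥ 431   (chromium)
  1x1 + 3x3 ≥ 4   (nickel)
  x1, x2, x3 ≥ 0.
At the optimum only scrap grade A, ferrochrome are positive (pure iron = 0). Binding constraints: chromium and nickel.
So scrap grade A = 1.725 kg, ferrochrome = 0.7584 kg.
Cost = 0.52·1.725 + 3.63·0.7584 = 3.6500.

£3.65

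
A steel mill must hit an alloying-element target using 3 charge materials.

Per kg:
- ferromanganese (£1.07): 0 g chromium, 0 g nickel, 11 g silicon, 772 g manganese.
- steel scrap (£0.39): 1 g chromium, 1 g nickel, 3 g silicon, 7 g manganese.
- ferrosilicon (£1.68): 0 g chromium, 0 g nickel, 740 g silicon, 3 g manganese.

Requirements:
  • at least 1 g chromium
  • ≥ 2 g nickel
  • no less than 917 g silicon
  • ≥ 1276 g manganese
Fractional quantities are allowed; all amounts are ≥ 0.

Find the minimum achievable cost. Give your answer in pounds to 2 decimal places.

£4.55

Treat it as an LP. Let x1 = kg of ferromanganese, x2 = kg of steel scrap, x3 = kg of ferrosilicon.
min 1.07x1 + 0.39x2 + 1.68x3 s.t.:
  1x2 ≥ 1   (chromium)
  1x2 ≥ 2   (nickel)
  11x1 + 3x2 + 740x3 ≥ 917   (silicon)
  772x1 + 7x2 + 3x3 ≥ 1276   (manganese)
  x1, x2, x3 ≥ 0.
All 3 inputs are positive at the optimum. The nickel, silicon, manganese requirements are met with equality.
Solving gives x1 = 1.63, x2 = 2, x3 = 1.207.
Hence cost = 1.07·1.63 + 0.39·2 + 1.68·1.207 = £4.5519.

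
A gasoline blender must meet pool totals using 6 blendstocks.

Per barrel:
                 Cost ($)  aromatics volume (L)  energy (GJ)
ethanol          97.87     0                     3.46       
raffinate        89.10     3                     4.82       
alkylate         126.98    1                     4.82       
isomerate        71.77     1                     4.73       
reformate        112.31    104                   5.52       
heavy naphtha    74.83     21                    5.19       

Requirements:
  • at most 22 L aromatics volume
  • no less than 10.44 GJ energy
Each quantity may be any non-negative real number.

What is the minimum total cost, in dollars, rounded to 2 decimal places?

$154.51

Let x1 = barrels of ethanol, x2 = barrels of raffinate, x3 = barrels of alkylate, x4 = barrels of isomerate, x5 = barrels of reformate, x6 = barrels of heavy naphtha.
min 97.87x1 + 89.1x2 + 126.98x3 + 71.77x4 + 112.31x5 + 74.83x6 with:
  3x2 + 1x3 + 1x4 + 104x5 + 21x6 ≤ 22   (aromatics volume)
  3.46x1 + 4.82x2 + 4.82x3 + 4.73x4 + 5.52x5 + 5.19x6 ≥ 10.44   (energy)
  x1, x2, x3, x4, x5, x6 ≥ 0.
The cheapest feasible vertex uses only isomerate, heavy naphtha; ethanol, raffinate, alkylate, reformate are not used. The aromatics volume and energy requirements are met with equality.
That vertex is x4 = 1.116, x6 = 0.9945.
Total cost: 71.77·1.116 + 74.83·0.9945 = 154.5138.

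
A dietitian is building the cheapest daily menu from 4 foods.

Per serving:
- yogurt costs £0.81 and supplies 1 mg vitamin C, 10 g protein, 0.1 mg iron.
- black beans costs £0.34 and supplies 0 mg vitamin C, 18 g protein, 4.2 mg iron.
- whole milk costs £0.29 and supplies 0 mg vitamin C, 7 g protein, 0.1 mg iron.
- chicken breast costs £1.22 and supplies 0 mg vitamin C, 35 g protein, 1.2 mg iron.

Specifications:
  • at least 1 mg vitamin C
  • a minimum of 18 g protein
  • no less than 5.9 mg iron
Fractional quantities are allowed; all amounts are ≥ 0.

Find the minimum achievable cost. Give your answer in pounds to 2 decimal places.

£1.28

Treat it as an LP. Let x1 = servings of yogurt, x2 = servings of black beans, x3 = servings of whole milk, x4 = servings of chicken breast.
Minimize 0.81x1 + 0.34x2 + 0.29x3 + 1.22x4 with:
  1x1 ≥ 1   (vitamin C)
  10x1 + 18x2 + 7x3 + 35x4 ≥ 18   (protein)
  0.1x1 + 4.2x2 + 0.1x3 + 1.2x4 ≥ 5.9   (iron)
  x1, x2, x3, x4 ≥ 0.
The optimal basis is {yogurt, black beans}; whole milk, chicken breast drop out. There the vitamin C and iron constraints are tight.
That vertex is x1 = 1, x2 = 1.381.
Total cost: 0.81·1 + 0.34·1.381 = 1.2795.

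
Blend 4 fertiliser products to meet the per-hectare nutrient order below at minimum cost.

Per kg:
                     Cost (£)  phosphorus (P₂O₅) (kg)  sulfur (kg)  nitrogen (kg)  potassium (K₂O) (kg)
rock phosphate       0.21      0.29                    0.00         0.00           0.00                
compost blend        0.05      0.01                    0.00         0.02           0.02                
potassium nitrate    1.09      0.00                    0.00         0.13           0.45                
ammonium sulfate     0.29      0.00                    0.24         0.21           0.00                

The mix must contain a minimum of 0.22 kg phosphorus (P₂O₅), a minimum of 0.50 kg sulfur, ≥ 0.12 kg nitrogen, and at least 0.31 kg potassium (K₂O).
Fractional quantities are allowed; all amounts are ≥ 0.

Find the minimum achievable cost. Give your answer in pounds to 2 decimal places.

Treat it as an LP. Let x1 = kg of rock phosphate, x2 = kg of compost blend, x3 = kg of potassium nitrate, x4 = kg of ammonium sulfate.
min 0.21x1 + 0.05x2 + 1.09x3 + 0.29x4 with:
  0.29x1 + 0.01x2 ≥ 0.22   (phosphorus (P₂O₅))
  0.24x4 ≥ 0.5   (sulfur)
  0.02x2 + 0.13x3 + 0.21x4 ≥ 0.12   (nitrogen)
  0.02x2 + 0.45x3 ≥ 0.31   (potassium (K₂O))
  x1, x2, x3, x4 ≥ 0.
The minimum-cost mix takes nothing from potassium nitrate — only rock phosphate, compost blend, ammonium sulfate. The phosphorus (P₂O₅), sulfur, potassium (K₂O) requirements are met with equality.
That vertex is x1 = 0.2241, x2 = 15.5, x4 = 2.083.
Hence cost = 0.21·0.2241 + 0.05·15.5 + 0.29·2.083 = £1.4261.

£1.43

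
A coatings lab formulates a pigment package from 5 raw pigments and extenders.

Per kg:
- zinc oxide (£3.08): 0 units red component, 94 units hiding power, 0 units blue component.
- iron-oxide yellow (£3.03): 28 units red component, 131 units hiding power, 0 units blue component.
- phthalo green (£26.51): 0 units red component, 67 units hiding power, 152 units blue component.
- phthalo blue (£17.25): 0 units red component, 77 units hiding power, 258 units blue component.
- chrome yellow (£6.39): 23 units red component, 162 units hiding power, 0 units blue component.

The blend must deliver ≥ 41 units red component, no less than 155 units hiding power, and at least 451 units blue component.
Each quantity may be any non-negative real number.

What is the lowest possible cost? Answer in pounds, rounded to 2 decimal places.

£34.59

Treat it as an LP. Let x1 = kg of zinc oxide, x2 = kg of iron-oxide yellow, x3 = kg of phthalo green, x4 = kg of phthalo blue, x5 = kg of chrome yellow.
min 3.08x1 + 3.03x2 + 26.51x3 + 17.25x4 + 6.39x5 subject to:
  28x2 + 23x5 ≥ 41   (red component)
  94x1 + 131x2 + 67x3 + 77x4 + 162x5 ≥ 155   (hiding power)
  152x3 + 258x4 ≥ 451   (blue component)
  x1, x2, x3, x4, x5 ≥ 0.
At the optimum only iron-oxide yellow, phthalo blue are positive (zinc oxide, phthalo green, chrome yellow = 0). There the red component and blue component constraints are tight.
That vertex is x2 = 1.464, x4 = 1.748.
Cost = 3.03·1.464 + 17.25·1.748 = 34.5889.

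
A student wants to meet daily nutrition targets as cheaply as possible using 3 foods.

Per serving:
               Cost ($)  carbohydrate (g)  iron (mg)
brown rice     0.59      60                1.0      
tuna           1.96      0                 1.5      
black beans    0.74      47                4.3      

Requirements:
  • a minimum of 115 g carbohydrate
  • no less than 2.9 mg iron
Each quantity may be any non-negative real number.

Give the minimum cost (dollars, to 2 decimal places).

$1.21

Treat it as an LP. Let x1 = servings of brown rice, x2 = servings of tuna, x3 = servings of black beans.
min 0.59x1 + 1.96x2 + 0.74x3 with:
  60x1 + 47x3 ≥ 115   (carbohydrate)
  1x1 + 1.5x2 + 4.3x3 ≥ 2.9   (iron)
  x1, x2, x3 ≥ 0.
The minimum-cost mix takes nothing from tuna — only brown rice, black beans. Binding constraints: carbohydrate and iron.
Optimal quantities: brown rice = 1.698 servings, black beans = 0.2796 servings.
Total cost: 0.59·1.698 + 0.74·0.2796 = 1.2087.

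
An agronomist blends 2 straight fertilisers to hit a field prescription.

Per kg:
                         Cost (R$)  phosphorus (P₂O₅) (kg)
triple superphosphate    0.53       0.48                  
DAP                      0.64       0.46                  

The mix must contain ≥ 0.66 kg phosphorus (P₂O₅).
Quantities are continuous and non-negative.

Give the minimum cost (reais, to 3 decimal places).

R$0.729

This is a linear program. Let x1 = kg of triple superphosphate, x2 = kg of DAP.
Minimize 0.53x1 + 0.64x2 s.t.:
  0.48x1 + 0.46x2 ≥ 0.66   (phosphorus (P₂O₅))
  x1, x2 ≥ 0.
At the optimum only triple superphosphate is positive (DAP = 0). There the phosphorus (P₂O₅) constraint is tight.
That vertex is x1 = 1.375.
Cost = 0.53·1.375 = 0.72875.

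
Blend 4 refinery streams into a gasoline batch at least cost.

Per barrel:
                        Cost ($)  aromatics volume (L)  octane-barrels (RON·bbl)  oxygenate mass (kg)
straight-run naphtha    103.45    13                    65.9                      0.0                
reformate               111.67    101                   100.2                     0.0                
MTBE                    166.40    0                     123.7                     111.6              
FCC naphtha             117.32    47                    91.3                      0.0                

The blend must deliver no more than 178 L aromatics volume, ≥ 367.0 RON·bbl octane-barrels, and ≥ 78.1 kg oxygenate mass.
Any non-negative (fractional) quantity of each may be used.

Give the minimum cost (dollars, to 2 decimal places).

$452.94

Let x1 = barrels of straight-run naphtha, x2 = barrels of reformate, x3 = barrels of MTBE, x4 = barrels of FCC naphtha.
Minimise 103.45x1 + 111.67x2 + 166.4x3 + 117.32x4 s.t.:
  13x1 + 101x2 + 47x4 ≤ 178   (aromatics volume)
  65.9x1 + 100.2x2 + 123.7x3 + 91.3x4 ≥ 367   (octane-barrels)
  111.6x3 ≥ 78.1   (oxygenate mass)
  x1, x2, x3, x4 ≥ 0.
At the optimum only reformate, MTBE are positive (straight-run naphtha, FCC naphtha = 0). There the aromatics volume and octane-barrels constraints are tight.
Solving gives x2 = 1.76238, x3 = 1.53929.
Hence cost = 111.67·1.76238 + 166.4·1.53929 = $452.9428.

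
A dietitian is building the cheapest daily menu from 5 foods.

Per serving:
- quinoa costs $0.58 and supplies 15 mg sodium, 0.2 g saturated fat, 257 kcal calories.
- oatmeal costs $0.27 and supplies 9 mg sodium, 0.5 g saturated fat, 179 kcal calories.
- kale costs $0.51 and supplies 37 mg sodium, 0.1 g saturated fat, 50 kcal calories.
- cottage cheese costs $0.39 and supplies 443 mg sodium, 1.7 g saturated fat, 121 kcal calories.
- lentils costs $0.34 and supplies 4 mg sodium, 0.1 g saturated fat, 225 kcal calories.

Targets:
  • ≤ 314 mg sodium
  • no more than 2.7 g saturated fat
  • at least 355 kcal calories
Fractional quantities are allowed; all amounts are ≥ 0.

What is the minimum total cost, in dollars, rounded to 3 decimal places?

Let x1 = servings of quinoa, x2 = servings of oatmeal, x3 = servings of kale, x4 = servings of cottage cheese, x5 = servings of lentils.
min 0.58x1 + 0.27x2 + 0.51x3 + 0.39x4 + 0.34x5 s.t.:
  15x1 + 9x2 + 37x3 + 443x4 + 4x5 ≤ 314   (sodium)
  0.2x1 + 0.5x2 + 0.1x3 + 1.7x4 + 0.1x5 ≤ 2.7   (saturated fat)
  257x1 + 179x2 + 50x3 + 121x4 + 225x5 ≥ 355   (calories)
  x1, x2, x3, x4, x5 ≥ 0.
The minimum-cost mix takes nothing from quinoa, kale, cottage cheese, lentils — only oatmeal. There the calories constraint is tight.
Optimal quantities: oatmeal = 1.983 servings.
Cost = 0.27·1.983 = 0.53541.

$0.535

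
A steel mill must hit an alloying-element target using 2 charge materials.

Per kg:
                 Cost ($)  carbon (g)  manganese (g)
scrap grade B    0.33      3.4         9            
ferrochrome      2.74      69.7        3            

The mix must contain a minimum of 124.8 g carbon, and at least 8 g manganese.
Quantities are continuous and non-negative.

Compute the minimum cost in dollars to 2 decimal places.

$4.96

Let x1 = kg of scrap grade B, x2 = kg of ferrochrome.
Minimize 0.33x1 + 2.74x2 with:
  3.4x1 + 69.7x2 ≥ 124.8   (carbon)
  9x1 + 3x2 ≥ 8   (manganese)
  x1, x2 ≥ 0.
Both inputs are positive at the optimum. There the carbon and manganese constraints are tight.
So scrap grade B = 0.2969 kg, ferrochrome = 1.776 kg.
Objective = 0.33·0.2969 + 2.74·1.776 = 4.9642.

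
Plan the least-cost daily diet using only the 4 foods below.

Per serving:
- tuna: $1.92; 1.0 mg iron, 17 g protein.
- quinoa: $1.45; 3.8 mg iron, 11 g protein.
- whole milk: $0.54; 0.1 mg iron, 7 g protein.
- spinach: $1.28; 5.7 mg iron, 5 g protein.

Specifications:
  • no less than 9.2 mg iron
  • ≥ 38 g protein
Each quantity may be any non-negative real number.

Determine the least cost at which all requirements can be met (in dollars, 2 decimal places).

$4.31

Let x1 = servings of tuna, x2 = servings of quinoa, x3 = servings of whole milk, x4 = servings of spinach.
Minimize 1.92x1 + 1.45x2 + 0.54x3 + 1.28x4 s.t.:
  1x1 + 3.8x2 + 0.1x3 + 5.7x4 ≥ 9.2   (iron)
  17x1 + 11x2 + 7x3 + 5x4 ≥ 38   (protein)
  x1, x2, x3, x4 ≥ 0.
The cheapest feasible vertex uses only whole milk, spinach; tuna, quinoa are not used. There the iron and protein constraints are tight.
That vertex is x3 = 4.33, x4 = 1.538.
Hence cost = 0.54·4.33 + 1.28·1.538 = $4.3068.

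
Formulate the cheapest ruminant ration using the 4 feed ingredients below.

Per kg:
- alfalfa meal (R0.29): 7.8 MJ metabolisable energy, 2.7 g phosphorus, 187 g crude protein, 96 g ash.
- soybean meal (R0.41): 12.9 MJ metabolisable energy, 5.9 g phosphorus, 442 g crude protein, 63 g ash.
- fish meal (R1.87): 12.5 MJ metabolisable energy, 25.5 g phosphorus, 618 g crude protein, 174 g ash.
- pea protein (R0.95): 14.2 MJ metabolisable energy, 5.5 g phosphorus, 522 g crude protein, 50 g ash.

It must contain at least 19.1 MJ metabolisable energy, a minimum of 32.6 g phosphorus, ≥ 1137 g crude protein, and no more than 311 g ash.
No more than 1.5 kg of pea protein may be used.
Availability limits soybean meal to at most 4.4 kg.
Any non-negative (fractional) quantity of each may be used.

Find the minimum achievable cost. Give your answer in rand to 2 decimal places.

Let x1 = kg of alfalfa meal, x2 = kg of soybean meal, x3 = kg of fish meal, x4 = kg of pea protein.
Minimize 0.29x1 + 0.41x2 + 1.87x3 + 0.95x4 s.t.:
  7.8x1 + 12.9x2 + 12.5x3 + 14.2x4 ≥ 19.1   (metabolisable energy)
  2.7x1 + 5.9x2 + 25.5x3 + 5.5x4 ≥ 32.6   (phosphorus)
  187x1 + 442x2 + 618x3 + 522x4 ≥ 1137   (crude protein)
  96x1 + 63x2 + 174x3 + 50x4 ≤ 311   (ash)
  x4 ≤ 1.5
  x2 ≤ 4.4
  x1, x2, x3, x4 ≥ 0.
The minimum-cost mix takes nothing from alfalfa meal, pea protein — only soybean meal, fish meal. The phosphorus and ash requirements are met with equality.
So soybean meal = 3.894 kg, fish meal = 0.3775 kg.
Hence cost = 0.41·3.894 + 1.87·0.3775 = R2.3025.

R2.30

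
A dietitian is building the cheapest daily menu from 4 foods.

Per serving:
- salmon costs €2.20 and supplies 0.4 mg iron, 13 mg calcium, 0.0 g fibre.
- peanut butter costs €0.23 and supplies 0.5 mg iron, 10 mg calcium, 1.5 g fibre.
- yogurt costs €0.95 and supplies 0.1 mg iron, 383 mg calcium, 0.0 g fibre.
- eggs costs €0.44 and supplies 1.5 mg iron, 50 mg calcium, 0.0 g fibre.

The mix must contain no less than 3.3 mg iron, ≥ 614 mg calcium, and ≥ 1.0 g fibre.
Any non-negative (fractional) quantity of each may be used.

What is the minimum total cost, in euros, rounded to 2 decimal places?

Treat it as an LP. Let x1 = servings of salmon, x2 = servings of peanut butter, x3 = servings of yogurt, x4 = servings of eggs.
Minimize 2.2x1 + 0.23x2 + 0.95x3 + 0.44x4 s.t.:
  0.4x1 + 0.5x2 + 0.1x3 + 1.5x4 ≥ 3.3   (iron)
  13x1 + 10x2 + 383x3 + 50x4 ≥ 614   (calcium)
  1.5x2 ≥ 1   (fibre)
  x1, x2, x3, x4 ≥ 0.
The minimum-cost mix takes nothing from salmon — only peanut butter, yogurt, eggs. The iron, calcium, fibre requirements are met with equality.
So peanut butter = 0.6667 servings, yogurt = 1.339 servings, eggs = 1.888 servings.
Objective = 0.23·0.6667 + 0.95·1.339 + 0.44·1.888 = 2.2561.

€2.26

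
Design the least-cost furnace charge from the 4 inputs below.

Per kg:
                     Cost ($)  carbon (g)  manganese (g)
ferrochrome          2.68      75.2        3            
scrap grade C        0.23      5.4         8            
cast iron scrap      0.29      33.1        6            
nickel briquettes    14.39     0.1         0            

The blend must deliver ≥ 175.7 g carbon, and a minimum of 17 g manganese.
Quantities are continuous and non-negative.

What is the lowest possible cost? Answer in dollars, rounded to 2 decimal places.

Set it up as a linear program. Let x1 = kg of ferrochrome, x2 = kg of scrap grade C, x3 = kg of cast iron scrap, x4 = kg of nickel briquettes.
min 2.68x1 + 0.23x2 + 0.29x3 + 14.39x4 subject to:
  75.2x1 + 5.4x2 + 33.1x3 + 0.1x4 ≥ 175.7   (carbon)
  3x1 + 8x2 + 6x3 ≥ 17   (manganese)
  x1, x2, x3, x4 ≥ 0.
The cheapest feasible vertex uses only cast iron scrap; ferrochrome, scrap grade C, nickel briquettes are not used. There the carbon constraint is tight.
So cast iron scrap = 5.308 kg.
Cost = 0.29·5.308 = 1.5393.

$1.54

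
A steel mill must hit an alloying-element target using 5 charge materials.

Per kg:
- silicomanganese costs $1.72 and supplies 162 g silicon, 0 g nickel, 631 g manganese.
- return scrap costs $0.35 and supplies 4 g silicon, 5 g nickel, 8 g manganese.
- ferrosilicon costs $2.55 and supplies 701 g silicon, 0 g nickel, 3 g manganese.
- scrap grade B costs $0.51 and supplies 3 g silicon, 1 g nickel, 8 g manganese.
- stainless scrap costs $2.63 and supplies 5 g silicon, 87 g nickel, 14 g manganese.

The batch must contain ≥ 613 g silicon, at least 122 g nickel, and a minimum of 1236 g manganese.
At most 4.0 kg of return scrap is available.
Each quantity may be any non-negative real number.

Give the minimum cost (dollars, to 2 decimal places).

Let x1 = kg of silicomanganese, x2 = kg of return scrap, x3 = kg of ferrosilicon, x4 = kg of scrap grade B, x5 = kg of stainless scrap.
Minimise 1.72x1 + 0.35x2 + 2.55x3 + 0.51x4 + 2.63x5 with:
  162x1 + 4x2 + 701x3 + 3x4 + 5x5 ≥ 613   (silicon)
  5x2 + 1x4 + 87x5 ≥ 122   (nickel)
  631x1 + 8x2 + 3x3 + 8x4 + 14x5 ≥ 1236   (manganese)
  x2 ≤ 4
  x1, x2, x3, x4, x5 ≥ 0.
The optimal basis is {silicomanganese, ferrosilicon, stainless scrap}; return scrap, scrap grade B drop out. There the silicon, nickel, manganese constraints are tight.
Solving gives x1 = 1.926, x3 = 0.4194, x5 = 1.402.
Objective = 1.72·1.926 + 2.55·0.4194 + 2.63·1.402 = 8.0695.

$8.07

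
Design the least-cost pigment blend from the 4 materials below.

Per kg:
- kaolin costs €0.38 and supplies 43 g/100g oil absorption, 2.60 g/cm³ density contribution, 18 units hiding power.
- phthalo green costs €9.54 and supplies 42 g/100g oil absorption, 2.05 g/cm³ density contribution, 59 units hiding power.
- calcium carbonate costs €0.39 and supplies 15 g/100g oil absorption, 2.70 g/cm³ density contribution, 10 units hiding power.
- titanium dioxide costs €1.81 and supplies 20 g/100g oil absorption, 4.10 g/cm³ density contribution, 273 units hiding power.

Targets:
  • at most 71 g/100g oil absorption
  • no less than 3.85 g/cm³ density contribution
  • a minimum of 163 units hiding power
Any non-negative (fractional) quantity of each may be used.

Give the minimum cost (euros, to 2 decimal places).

€1.24

This is a linear program. Let x1 = kg of kaolin, x2 = kg of phthalo green, x3 = kg of calcium carbonate, x4 = kg of titanium dioxide.
Minimize 0.38x1 + 9.54x2 + 0.39x3 + 1.81x4 subject to:
  43x1 + 42x2 + 15x3 + 20x4 ≤ 71   (oil absorption)
  2.6x1 + 2.05x2 + 2.7x3 + 4.1x4 ≥ 3.85   (density contribution)
  18x1 + 59x2 + 10x3 + 273x4 ≥ 163   (hiding power)
  x1, x2, x3, x4 ≥ 0.
The cheapest feasible vertex uses only kaolin, titanium dioxide; phthalo green, calcium carbonate are not used. There the density contribution and hiding power constraints are tight.
Solving gives x1 = 0.6018, x4 = 0.5574.
Cost = 0.38·0.6018 + 1.81·0.5574 = 1.2376.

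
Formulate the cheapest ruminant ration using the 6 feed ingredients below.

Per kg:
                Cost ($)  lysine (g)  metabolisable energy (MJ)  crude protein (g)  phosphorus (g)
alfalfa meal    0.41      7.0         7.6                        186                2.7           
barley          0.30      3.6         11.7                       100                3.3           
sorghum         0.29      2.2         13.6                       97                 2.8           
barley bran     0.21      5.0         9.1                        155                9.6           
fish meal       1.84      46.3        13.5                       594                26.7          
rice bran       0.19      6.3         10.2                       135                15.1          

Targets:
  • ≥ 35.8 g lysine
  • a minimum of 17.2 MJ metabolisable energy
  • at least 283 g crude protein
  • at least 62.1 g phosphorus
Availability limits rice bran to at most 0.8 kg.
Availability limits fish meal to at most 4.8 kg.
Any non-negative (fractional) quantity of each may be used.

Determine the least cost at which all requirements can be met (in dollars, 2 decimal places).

Let x1 = kg of alfalfa meal, x2 = kg of barley, x3 = kg of sorghum, x4 = kg of barley bran, x5 = kg of fish meal, x6 = kg of rice bran.
Minimize 0.41x1 + 0.3x2 + 0.29x3 + 0.21x4 + 1.84x5 + 0.19x6 s.t.:
  7x1 + 3.6x2 + 2.2x3 + 5x4 + 46.3x5 + 6.3x6 ≥ 35.8   (lysine)
  7.6x1 + 11.7x2 + 13.6x3 + 9.1x4 + 13.5x5 + 10.2x6 ≥ 17.2   (metabolisable energy)
  186x1 + 100x2 + 97x3 + 155x4 + 594x5 + 135x6 ≥ 283   (crude protein)
  2.7x1 + 3.3x2 + 2.8x3 + 9.6x4 + 26.7x5 + 15.1x6 ≥ 62.1   (phosphorus)
  x6 ≤ 0.8
  x5 ≤ 4.8
  x1, x2, x3, x4, x5, x6 ≥ 0.
The optimal basis is {barley bran, fish meal, rice bran}; alfalfa meal, barley, sorghum drop out. There the lysine, phosphorus, the rice bran cap constraints are tight.
So barley bran = 4.806 kg, fish meal = 0.1453 kg, rice bran = 0.8 kg.
Hence cost = 0.21·4.806 + 1.84·0.1453 + 0.19·0.8 = $1.4286.

$1.43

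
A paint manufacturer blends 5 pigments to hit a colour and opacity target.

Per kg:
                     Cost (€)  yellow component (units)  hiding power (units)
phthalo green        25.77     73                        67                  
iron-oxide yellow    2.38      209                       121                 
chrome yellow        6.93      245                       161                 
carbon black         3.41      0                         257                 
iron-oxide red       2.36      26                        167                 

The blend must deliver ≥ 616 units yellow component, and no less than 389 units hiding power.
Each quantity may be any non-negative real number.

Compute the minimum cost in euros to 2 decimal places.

€7.44

Treat it as an LP. Let x1 = kg of phthalo green, x2 = kg of iron-oxide yellow, x3 = kg of chrome yellow, x4 = kg of carbon black, x5 = kg of iron-oxide red.
Minimize 25.77x1 + 2.38x2 + 6.93x3 + 3.41x4 + 2.36x5 s.t.:
  73x1 + 209x2 + 245x3 + 26x5 ≥ 616   (yellow component)
  67x1 + 121x2 + 161x3 + 257x4 + 167x5 ≥ 389   (hiding power)
  x1, x2, x3, x4, x5 ≥ 0.
The optimal basis is {iron-oxide yellow, carbon black}; phthalo green, chrome yellow, iron-oxide red drop out. There the yellow component and hiding power constraints are tight.
Solving gives x2 = 2.947, x4 = 0.1259.
Total cost: 2.38·2.947 + 3.41·0.1259 = 7.4432.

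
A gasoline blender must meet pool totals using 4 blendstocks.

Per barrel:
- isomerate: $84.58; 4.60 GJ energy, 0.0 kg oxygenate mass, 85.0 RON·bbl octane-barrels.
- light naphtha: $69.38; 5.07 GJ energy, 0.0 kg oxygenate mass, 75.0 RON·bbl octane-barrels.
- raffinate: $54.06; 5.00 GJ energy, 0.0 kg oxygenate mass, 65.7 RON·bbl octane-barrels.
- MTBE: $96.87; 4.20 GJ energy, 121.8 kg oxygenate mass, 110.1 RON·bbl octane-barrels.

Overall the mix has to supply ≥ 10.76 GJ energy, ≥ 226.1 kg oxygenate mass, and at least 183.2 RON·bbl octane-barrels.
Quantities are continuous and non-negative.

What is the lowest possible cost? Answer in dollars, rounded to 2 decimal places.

$211.86

Let x1 = barrels of isomerate, x2 = barrels of light naphtha, x3 = barrels of raffinate, x4 = barrels of MTBE.
Minimise 84.58x1 + 69.38x2 + 54.06x3 + 96.87x4 s.t.:
  4.6x1 + 5.07x2 + 5x3 + 4.2x4 ≥ 10.76   (energy)
  121.8x4 ≥ 226.1   (oxygenate mass)
  85x1 + 75x2 + 65.7x3 + 110.1x4 ≥ 183.2   (octane-barrels)
  x1, x2, x3, x4 ≥ 0.
At the optimum only raffinate, MTBE are positive (isomerate, light naphtha = 0). The energy and oxygenate mass requirements are met with equality.
Optimal quantities: raffinate = 0.59269 barrels, MTBE = 1.8563 barrels.
Objective = 54.06·0.59269 + 96.87·1.8563 = 211.8606.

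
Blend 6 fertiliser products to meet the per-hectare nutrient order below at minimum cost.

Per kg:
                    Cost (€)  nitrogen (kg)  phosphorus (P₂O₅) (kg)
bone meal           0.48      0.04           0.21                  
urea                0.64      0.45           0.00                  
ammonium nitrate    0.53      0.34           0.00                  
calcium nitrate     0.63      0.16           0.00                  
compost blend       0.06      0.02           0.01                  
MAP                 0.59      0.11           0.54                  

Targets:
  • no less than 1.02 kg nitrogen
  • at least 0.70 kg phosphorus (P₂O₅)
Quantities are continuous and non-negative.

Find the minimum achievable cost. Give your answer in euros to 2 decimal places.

Treat it as an LP. Let x1 = kg of bone meal, x2 = kg of urea, x3 = kg of ammonium nitrate, x4 = kg of calcium nitrate, x5 = kg of compost blend, x6 = kg of MAP.
Minimize 0.48x1 + 0.64x2 + 0.53x3 + 0.63x4 + 0.06x5 + 0.59x6 with:
  0.04x1 + 0.45x2 + 0.34x3 + 0.16x4 + 0.02x5 + 0.11x6 ≥ 1.02   (nitrogen)
  0.21x1 + 0.01x5 + 0.54x6 ≥ 0.7   (phosphorus (P₂O₅))
  x1, x2, x3, x4, x5, x6 ≥ 0.
The optimal basis is {urea, MAP}; bone meal, ammonium nitrate, calcium nitrate, compost blend drop out. The nitrogen and phosphorus (P₂O₅) requirements are met with equality.
Optimal quantities: urea = 1.95 kg, MAP = 1.296 kg.
Objective = 0.64·1.95 + 0.59·1.296 = 2.0126.

€2.01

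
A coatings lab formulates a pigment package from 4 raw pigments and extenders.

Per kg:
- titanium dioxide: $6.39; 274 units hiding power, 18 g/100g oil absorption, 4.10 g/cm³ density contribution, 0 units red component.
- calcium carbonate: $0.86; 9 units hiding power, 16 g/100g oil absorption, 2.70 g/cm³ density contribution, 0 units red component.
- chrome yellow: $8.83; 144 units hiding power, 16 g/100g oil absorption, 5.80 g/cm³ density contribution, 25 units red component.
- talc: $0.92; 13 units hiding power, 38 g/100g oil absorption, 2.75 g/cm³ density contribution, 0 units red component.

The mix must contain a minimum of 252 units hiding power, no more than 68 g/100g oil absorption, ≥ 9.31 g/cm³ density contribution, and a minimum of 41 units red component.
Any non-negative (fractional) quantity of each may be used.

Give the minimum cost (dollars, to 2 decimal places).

$14.85

This is a linear program. Let x1 = kg of titanium dioxide, x2 = kg of calcium carbonate, x3 = kg of chrome yellow, x4 = kg of talc.
Minimise 6.39x1 + 0.86x2 + 8.83x3 + 0.92x4 with:
  274x1 + 9x2 + 144x3 + 13x4 ≥ 252   (hiding power)
  18x1 + 16x2 + 16x3 + 38x4 ≤ 68   (oil absorption)
  4.1x1 + 2.7x2 + 5.8x3 + 2.75x4 ≥ 9.31   (density contribution)
  25x3 ≥ 41   (red component)
  x1, x2, x3, x4 ≥ 0.
The optimal basis is {titanium dioxide, chrome yellow}; calcium carbonate, talc drop out. Binding constraints: hiding power and red component.
That vertex is x1 = 0.05781, x3 = 1.64.
Total cost: 6.39·0.05781 + 8.83·1.64 = 14.8506.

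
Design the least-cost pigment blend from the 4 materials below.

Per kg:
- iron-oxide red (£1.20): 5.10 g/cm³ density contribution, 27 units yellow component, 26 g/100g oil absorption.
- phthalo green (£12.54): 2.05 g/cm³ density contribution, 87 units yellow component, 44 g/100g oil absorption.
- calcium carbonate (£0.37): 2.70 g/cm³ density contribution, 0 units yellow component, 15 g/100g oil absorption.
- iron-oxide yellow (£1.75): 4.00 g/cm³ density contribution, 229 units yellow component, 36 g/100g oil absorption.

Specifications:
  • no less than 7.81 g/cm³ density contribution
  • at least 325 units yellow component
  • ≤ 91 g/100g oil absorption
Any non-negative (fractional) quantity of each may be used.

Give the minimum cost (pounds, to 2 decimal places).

£2.78

Treat it as an LP. Let x1 = kg of iron-oxide red, x2 = kg of phthalo green, x3 = kg of calcium carbonate, x4 = kg of iron-oxide yellow.
Minimise 1.2x1 + 12.54x2 + 0.37x3 + 1.75x4 s.t.:
  5.1x1 + 2.05x2 + 2.7x3 + 4x4 ≥ 7.81   (density contribution)
  27x1 + 87x2 + 229x4 ≥ 325   (yellow component)
  26x1 + 44x2 + 15x3 + 36x4 ≤ 91   (oil absorption)
  x1, x2, x3, x4 ≥ 0.
The minimum-cost mix takes nothing from iron-oxide red, phthalo green — only calcium carbonate, iron-oxide yellow. There the density contribution and yellow component constraints are tight.
So calcium carbonate = 0.7901 kg, iron-oxide yellow = 1.419 kg.
Cost = 0.37·0.7901 + 1.75·1.419 = 2.7756.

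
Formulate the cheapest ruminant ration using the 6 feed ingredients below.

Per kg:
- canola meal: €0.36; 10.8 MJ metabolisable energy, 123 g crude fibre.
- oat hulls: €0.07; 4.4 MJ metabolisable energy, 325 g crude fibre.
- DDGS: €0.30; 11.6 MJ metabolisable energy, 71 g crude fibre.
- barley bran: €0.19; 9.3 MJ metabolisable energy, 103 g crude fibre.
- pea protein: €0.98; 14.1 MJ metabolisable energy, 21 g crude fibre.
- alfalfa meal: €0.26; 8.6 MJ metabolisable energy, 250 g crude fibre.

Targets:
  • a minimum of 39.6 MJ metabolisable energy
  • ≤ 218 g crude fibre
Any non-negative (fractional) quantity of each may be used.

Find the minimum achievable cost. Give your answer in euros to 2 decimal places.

Treat it as an LP. Let x1 = kg of canola meal, x2 = kg of oat hulls, x3 = kg of DDGS, x4 = kg of barley bran, x5 = kg of pea protein, x6 = kg of alfalfa meal.
Minimize 0.36x1 + 0.07x2 + 0.3x3 + 0.19x4 + 0.98x5 + 0.26x6 with:
  10.8x1 + 4.4x2 + 11.6x3 + 9.3x4 + 14.1x5 + 8.6x6 ≥ 39.6   (metabolisable energy)
  123x1 + 325x2 + 71x3 + 103x4 + 21x5 + 250x6 ≤ 218   (crude fibre)
  x1, x2, x3, x4, x5, x6 ≥ 0.
The cheapest feasible vertex uses only DDGS, pea protein; canola meal, oat hulls, barley bran, alfalfa meal are not used. There the metabolisable energy and crude fibre constraints are tight.
Solving gives x3 = 2.96, x5 = 0.3733.
Objective = 0.3·2.96 + 0.98·0.3733 = 1.2538.

€1.25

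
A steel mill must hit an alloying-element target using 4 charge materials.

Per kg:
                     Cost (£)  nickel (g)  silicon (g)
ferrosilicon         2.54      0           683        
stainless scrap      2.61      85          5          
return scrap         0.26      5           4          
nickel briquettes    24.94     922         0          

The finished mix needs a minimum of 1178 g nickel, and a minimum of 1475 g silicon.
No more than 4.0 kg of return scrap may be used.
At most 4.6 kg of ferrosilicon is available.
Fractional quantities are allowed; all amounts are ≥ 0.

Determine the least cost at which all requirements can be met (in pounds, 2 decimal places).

£37.35

Let x1 = kg of ferrosilicon, x2 = kg of stainless scrap, x3 = kg of return scrap, x4 = kg of nickel briquettes.
Minimise 2.54x1 + 2.61x2 + 0.26x3 + 24.94x4 subject to:
  85x2 + 5x3 + 922x4 ≥ 1178   (nickel)
  683x1 + 5x2 + 4x3 ≥ 1475   (silicon)
  x3 ≤ 4
  x1 ≤ 4.6
  x1, x2, x3, x4 ≥ 0.
The cheapest feasible vertex uses only ferrosilicon, nickel briquettes; stainless scrap, return scrap are not used. The nickel and silicon requirements are met with equality.
Optimal quantities: ferrosilicon = 2.1596 kg, nickel briquettes = 1.2777 kg.
Hence cost = 2.54·2.1596 + 24.94·1.2777 = £37.3512.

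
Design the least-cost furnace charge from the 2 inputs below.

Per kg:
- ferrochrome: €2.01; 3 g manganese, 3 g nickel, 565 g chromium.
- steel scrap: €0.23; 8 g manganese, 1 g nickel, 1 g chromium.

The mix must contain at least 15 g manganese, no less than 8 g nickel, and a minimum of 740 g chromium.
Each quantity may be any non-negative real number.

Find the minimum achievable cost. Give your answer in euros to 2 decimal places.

Let x1 = kg of ferrochrome, x2 = kg of steel scrap.
Minimize 2.01x1 + 0.23x2 s.t.:
  3x1 + 8x2 ≥ 15   (manganese)
  3x1 + 1x2 ≥ 8   (nickel)
  565x1 + 1x2 ≥ 740   (chromium)
  x1, x2 ≥ 0.
Both inputs are positive at the optimum. There the nickel and chromium constraints are tight.
Optimal quantities: ferrochrome = 1.302 kg, steel scrap = 4.093 kg.
Objective = 2.01·1.302 + 0.23·4.093 = 3.5584.

€3.56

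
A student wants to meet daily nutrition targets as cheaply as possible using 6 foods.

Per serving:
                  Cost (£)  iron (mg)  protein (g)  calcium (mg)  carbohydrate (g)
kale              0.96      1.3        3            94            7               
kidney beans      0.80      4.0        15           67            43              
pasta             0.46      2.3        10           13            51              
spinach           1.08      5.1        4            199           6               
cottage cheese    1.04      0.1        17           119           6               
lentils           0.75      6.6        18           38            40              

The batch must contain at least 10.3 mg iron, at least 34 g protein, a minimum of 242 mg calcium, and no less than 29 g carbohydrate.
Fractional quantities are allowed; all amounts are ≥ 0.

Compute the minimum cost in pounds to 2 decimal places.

This is a linear program. Let x1 = servings of kale, x2 = servings of kidney beans, x3 = servings of pasta, x4 = servings of spinach, x5 = servings of cottage cheese, x6 = servings of lentils.
Minimise 0.96x1 + 0.8x2 + 0.46x3 + 1.08x4 + 1.04x5 + 0.75x6 with:
  1.3x1 + 4x2 + 2.3x3 + 5.1x4 + 0.1x5 + 6.6x6 ≥ 10.3   (iron)
  3x1 + 15x2 + 10x3 + 4x4 + 17x5 + 18x6 ≥ 34   (protein)
  94x1 + 67x2 + 13x3 + 199x4 + 119x5 + 38x6 ≥ 242   (calcium)
  7x1 + 43x2 + 51x3 + 6x4 + 6x5 + 40x6 ≥ 29   (carbohydrate)
  x1, x2, x3, x4, x5, x6 ≥ 0.
At the optimum only spinach, cottage cheese, lentils are positive (kale, kidney beans, pasta = 0). Binding constraints: iron, protein, calcium.
Solving gives x4 = 0.5874, x5 = 0.7013, x6 = 1.096.
Cost = 1.08·0.5874 + 1.04·0.7013 + 0.75·1.096 = 2.1857.

£2.19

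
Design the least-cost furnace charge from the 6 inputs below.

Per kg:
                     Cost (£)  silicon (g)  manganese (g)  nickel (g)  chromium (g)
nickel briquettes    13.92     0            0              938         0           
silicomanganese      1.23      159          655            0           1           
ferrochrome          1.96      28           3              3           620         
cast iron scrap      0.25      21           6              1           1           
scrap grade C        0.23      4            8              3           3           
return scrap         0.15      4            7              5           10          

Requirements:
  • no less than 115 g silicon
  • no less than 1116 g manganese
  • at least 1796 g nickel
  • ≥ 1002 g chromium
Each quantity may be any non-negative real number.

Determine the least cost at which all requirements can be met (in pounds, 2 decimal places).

£31.83

Treat it as an LP. Let x1 = kg of nickel briquettes, x2 = kg of silicomanganese, x3 = kg of ferrochrome, x4 = kg of cast iron scrap, x5 = kg of scrap grade C, x6 = kg of return scrap.
min 13.92x1 + 1.23x2 + 1.96x3 + 0.25x4 + 0.23x5 + 0.15x6 with:
  159x2 + 28x3 + 21x4 + 4x5 + 4x6 ≥ 115   (silicon)
  655x2 + 3x3 + 6x4 + 8x5 + 7x6 ≥ 1116   (manganese)
  938x1 + 3x3 + 1x4 + 3x5 + 5x6 ≥ 1796   (nickel)
  1x2 + 620x3 + 1x4 + 3x5 + 10x6 ≥ 1002   (chromium)
  x1, x2, x3, x4, x5, x6 ≥ 0.
The minimum-cost mix takes nothing from cast iron scrap, scrap grade C, return scrap — only nickel briquettes, silicomanganese, ferrochrome. There the manganese, nickel, chromium constraints are tight.
So nickel briquettes = 1.91 kg, silicomanganese = 1.696 kg, ferrochrome = 1.613 kg.
Cost = 13.92·1.91 + 1.23·1.696 + 1.96·1.613 = 31.8348.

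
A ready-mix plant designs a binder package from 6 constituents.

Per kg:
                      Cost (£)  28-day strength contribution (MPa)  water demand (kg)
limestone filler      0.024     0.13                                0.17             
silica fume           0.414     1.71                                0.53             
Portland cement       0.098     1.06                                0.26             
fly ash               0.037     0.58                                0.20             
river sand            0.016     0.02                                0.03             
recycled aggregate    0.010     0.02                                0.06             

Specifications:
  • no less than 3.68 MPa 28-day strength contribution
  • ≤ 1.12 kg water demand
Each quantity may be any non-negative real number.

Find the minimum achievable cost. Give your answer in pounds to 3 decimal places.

£0.278

Let x1 = kg of limestone filler, x2 = kg of silica fume, x3 = kg of Portland cement, x4 = kg of fly ash, x5 = kg of river sand, x6 = kg of recycled aggregate.
min 0.024x1 + 0.414x2 + 0.098x3 + 0.037x4 + 0.016x5 + 0.01x6 s.t.:
  0.13x1 + 1.71x2 + 1.06x3 + 0.58x4 + 0.02x5 + 0.02x6 ≥ 3.68   (28-day strength contribution)
  0.17x1 + 0.53x2 + 0.26x3 + 0.2x4 + 0.03x5 + 0.06x6 ≤ 1.12   (water demand)
  x1, x2, x3, x4, x5, x6 ≥ 0.
The minimum-cost mix takes nothing from limestone filler, silica fume, river sand, recycled aggregate — only Portland cement, fly ash. Binding constraints: 28-day strength contribution and water demand.
Optimal quantities: Portland cement = 1.412 kg, fly ash = 3.765 kg.
Total cost: 0.098·1.412 + 0.037·3.765 = 0.27768.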